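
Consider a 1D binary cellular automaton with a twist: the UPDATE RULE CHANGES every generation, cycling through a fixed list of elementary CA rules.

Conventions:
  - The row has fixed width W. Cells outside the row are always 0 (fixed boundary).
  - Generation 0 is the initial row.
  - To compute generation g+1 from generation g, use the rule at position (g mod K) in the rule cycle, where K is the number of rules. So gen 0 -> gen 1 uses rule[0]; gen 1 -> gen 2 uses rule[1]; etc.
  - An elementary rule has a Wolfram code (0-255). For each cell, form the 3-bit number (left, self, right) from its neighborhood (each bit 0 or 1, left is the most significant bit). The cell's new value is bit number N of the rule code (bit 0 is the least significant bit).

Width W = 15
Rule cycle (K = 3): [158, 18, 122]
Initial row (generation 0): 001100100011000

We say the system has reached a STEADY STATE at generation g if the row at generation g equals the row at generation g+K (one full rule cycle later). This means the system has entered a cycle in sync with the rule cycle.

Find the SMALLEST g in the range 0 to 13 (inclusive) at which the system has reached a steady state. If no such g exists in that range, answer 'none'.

Answer: 11

Derivation:
Gen 0: 001100100011000
Gen 1 (rule 158): 011011110110100
Gen 2 (rule 18): 100000000000010
Gen 3 (rule 122): 010000000000101
Gen 4 (rule 158): 111000000001101
Gen 5 (rule 18): 000100000010000
Gen 6 (rule 122): 001010000101000
Gen 7 (rule 158): 011011001101100
Gen 8 (rule 18): 100000110000010
Gen 9 (rule 122): 010001111000101
Gen 10 (rule 158): 111011110101101
Gen 11 (rule 18): 000000000000000
Gen 12 (rule 122): 000000000000000
Gen 13 (rule 158): 000000000000000
Gen 14 (rule 18): 000000000000000
Gen 15 (rule 122): 000000000000000
Gen 16 (rule 158): 000000000000000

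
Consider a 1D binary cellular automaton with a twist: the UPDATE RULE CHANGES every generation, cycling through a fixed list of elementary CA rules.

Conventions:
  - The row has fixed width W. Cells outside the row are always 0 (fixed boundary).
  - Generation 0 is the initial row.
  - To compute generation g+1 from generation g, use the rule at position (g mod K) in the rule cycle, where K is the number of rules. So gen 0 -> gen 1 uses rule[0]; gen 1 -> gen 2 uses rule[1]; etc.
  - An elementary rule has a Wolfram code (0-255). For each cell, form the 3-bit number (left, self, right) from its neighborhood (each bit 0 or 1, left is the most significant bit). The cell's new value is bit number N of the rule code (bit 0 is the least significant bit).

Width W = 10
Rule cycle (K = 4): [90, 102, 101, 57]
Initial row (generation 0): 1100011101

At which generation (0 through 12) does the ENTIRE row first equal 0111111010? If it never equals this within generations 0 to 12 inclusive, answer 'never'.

Answer: never

Derivation:
Gen 0: 1100011101
Gen 1 (rule 90): 1110110100
Gen 2 (rule 102): 0011011100
Gen 3 (rule 101): 1001100101
Gen 4 (rule 57): 0101010010
Gen 5 (rule 90): 1000001101
Gen 6 (rule 102): 1000010111
Gen 7 (rule 101): 1011011001
Gen 8 (rule 57): 0110110100
Gen 9 (rule 90): 1110110010
Gen 10 (rule 102): 0011010110
Gen 11 (rule 101): 1001111010
Gen 12 (rule 57): 0101000101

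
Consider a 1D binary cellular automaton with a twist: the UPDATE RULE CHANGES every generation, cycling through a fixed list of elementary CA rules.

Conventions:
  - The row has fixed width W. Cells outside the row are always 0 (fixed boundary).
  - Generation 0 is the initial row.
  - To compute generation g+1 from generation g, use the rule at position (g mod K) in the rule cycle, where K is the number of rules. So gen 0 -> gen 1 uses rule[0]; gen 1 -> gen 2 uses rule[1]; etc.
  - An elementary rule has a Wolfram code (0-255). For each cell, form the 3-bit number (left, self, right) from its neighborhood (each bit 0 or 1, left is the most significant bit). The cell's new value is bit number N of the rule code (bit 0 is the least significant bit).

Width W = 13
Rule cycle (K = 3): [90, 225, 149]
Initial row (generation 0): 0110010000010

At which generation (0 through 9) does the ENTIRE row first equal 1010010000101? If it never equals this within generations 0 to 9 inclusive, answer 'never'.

Answer: never

Derivation:
Gen 0: 0110010000010
Gen 1 (rule 90): 1111101000101
Gen 2 (rule 225): 0111110010010
Gen 3 (rule 149): 0011101011011
Gen 4 (rule 90): 0110100011011
Gen 5 (rule 225): 0011001001101
Gen 6 (rule 149): 1000101100001
Gen 7 (rule 90): 0101001110010
Gen 8 (rule 225): 0010000110000
Gen 9 (rule 149): 1011110001111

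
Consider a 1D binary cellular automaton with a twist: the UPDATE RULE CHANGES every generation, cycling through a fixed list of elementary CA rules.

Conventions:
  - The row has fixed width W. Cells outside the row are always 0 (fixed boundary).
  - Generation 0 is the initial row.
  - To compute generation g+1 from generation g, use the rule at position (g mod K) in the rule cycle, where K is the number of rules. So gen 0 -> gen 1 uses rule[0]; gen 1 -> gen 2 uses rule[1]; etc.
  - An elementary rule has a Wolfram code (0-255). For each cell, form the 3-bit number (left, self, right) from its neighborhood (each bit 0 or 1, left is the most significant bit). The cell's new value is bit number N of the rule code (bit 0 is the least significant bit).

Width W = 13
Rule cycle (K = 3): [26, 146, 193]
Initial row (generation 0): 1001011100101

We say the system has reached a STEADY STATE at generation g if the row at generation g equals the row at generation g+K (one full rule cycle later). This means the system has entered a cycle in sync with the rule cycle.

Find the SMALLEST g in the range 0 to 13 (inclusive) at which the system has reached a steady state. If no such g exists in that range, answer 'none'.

Gen 0: 1001011100101
Gen 1 (rule 26): 0110010011000
Gen 2 (rule 146): 1001101100100
Gen 3 (rule 193): 0000100100001
Gen 4 (rule 26): 0001011010010
Gen 5 (rule 146): 0010000001101
Gen 6 (rule 193): 1000111100100
Gen 7 (rule 26): 0101100011010
Gen 8 (rule 146): 1000010100001
Gen 9 (rule 193): 0011000001100
Gen 10 (rule 26): 0110100011010
Gen 11 (rule 146): 1000010100001
Gen 12 (rule 193): 0011000001100
Gen 13 (rule 26): 0110100011010
Gen 14 (rule 146): 1000010100001
Gen 15 (rule 193): 0011000001100
Gen 16 (rule 26): 0110100011010

Answer: 8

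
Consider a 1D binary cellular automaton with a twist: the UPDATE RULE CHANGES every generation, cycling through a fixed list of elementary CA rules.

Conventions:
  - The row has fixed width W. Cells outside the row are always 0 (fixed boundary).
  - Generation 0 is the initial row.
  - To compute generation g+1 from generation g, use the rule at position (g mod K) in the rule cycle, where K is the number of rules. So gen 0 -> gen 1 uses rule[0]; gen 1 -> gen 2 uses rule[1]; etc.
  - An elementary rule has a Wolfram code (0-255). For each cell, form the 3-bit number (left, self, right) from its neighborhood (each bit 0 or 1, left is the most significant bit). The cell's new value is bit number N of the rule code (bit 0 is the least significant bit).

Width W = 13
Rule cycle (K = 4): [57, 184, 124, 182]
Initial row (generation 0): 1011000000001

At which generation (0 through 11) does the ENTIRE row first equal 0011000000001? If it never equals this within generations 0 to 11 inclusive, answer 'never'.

Gen 0: 1011000000001
Gen 1 (rule 57): 0110111111100
Gen 2 (rule 184): 0101111111010
Gen 3 (rule 124): 0111000001111
Gen 4 (rule 182): 1010100010110
Gen 5 (rule 57): 0101011001101
Gen 6 (rule 184): 0010110101010
Gen 7 (rule 124): 0011111111111
Gen 8 (rule 182): 0101111111110
Gen 9 (rule 57): 0011000000001
Gen 10 (rule 184): 0010100000000
Gen 11 (rule 124): 0011110000000

Answer: 9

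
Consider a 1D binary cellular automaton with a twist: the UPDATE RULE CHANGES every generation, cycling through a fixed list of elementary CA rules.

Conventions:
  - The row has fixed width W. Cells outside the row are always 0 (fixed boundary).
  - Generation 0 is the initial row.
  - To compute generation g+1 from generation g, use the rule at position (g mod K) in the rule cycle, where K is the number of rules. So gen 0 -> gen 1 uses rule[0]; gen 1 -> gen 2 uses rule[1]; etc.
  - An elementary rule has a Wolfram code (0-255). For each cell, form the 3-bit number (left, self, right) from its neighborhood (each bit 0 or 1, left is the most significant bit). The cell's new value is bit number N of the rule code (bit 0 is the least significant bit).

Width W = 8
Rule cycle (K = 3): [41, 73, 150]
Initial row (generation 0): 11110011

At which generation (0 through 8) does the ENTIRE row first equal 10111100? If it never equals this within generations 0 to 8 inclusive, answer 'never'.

Gen 0: 11110011
Gen 1 (rule 41): 10000010
Gen 2 (rule 73): 00111000
Gen 3 (rule 150): 01010100
Gen 4 (rule 41): 00101001
Gen 5 (rule 73): 10000000
Gen 6 (rule 150): 11000000
Gen 7 (rule 41): 10011111
Gen 8 (rule 73): 00010001

Answer: never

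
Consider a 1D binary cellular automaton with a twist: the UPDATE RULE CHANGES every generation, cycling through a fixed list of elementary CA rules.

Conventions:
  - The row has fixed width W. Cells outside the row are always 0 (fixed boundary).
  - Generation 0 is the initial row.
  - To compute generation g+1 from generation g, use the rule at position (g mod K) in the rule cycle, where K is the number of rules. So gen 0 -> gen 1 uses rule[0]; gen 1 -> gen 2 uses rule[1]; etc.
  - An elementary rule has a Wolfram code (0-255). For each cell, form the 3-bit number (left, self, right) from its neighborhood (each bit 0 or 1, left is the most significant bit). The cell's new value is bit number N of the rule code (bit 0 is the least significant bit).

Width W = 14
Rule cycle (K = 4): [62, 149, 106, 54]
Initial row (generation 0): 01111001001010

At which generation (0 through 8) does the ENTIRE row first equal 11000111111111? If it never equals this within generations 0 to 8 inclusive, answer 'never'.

Gen 0: 01111001001010
Gen 1 (rule 62): 11000111111111
Gen 2 (rule 149): 00110011111110
Gen 3 (rule 106): 01110110000010
Gen 4 (rule 54): 10001001000111
Gen 5 (rule 62): 11011111101100
Gen 6 (rule 149): 00001111000011
Gen 7 (rule 106): 00011001000111
Gen 8 (rule 54): 00100111101000

Answer: 1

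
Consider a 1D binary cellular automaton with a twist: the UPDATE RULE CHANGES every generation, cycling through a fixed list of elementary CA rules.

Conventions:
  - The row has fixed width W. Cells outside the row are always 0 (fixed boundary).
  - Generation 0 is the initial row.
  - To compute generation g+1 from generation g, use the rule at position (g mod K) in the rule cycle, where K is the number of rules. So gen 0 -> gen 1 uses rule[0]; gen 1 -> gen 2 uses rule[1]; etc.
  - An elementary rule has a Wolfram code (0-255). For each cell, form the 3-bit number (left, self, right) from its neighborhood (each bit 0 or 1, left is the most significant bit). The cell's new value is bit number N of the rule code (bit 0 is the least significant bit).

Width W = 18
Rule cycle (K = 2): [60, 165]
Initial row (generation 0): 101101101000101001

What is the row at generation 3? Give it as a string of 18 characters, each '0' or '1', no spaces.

Gen 0: 101101101000101001
Gen 1 (rule 60): 111011011100111101
Gen 2 (rule 165): 010100101000011011
Gen 3 (rule 60): 011110111100010110

Answer: 011110111100010110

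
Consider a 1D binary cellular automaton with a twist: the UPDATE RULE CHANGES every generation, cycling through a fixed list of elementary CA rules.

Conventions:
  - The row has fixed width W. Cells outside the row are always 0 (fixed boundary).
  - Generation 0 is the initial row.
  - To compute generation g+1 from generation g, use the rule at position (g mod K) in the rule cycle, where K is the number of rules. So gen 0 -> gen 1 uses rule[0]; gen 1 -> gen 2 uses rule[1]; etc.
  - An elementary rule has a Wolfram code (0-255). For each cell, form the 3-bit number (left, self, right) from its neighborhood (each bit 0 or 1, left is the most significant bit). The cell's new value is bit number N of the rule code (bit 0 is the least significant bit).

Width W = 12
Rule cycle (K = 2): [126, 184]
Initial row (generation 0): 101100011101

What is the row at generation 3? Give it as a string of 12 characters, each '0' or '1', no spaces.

Answer: 100111111011

Derivation:
Gen 0: 101100011101
Gen 1 (rule 126): 111110110111
Gen 2 (rule 184): 111101101110
Gen 3 (rule 126): 100111111011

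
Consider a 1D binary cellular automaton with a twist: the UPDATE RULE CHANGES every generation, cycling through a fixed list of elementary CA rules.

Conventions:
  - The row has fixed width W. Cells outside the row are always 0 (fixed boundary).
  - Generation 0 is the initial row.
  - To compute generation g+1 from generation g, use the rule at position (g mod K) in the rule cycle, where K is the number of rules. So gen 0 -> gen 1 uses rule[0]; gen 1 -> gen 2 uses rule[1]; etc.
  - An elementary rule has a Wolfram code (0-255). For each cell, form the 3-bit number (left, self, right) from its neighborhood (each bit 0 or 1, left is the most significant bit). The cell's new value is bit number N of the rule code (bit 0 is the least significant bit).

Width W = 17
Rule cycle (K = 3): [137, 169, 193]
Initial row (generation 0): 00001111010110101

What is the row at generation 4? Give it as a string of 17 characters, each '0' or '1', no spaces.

Answer: 00001001000000110

Derivation:
Gen 0: 00001111010110101
Gen 1 (rule 137): 11101110000100000
Gen 2 (rule 169): 11011100110001111
Gen 3 (rule 193): 01001100010100111
Gen 4 (rule 137): 00001001000000110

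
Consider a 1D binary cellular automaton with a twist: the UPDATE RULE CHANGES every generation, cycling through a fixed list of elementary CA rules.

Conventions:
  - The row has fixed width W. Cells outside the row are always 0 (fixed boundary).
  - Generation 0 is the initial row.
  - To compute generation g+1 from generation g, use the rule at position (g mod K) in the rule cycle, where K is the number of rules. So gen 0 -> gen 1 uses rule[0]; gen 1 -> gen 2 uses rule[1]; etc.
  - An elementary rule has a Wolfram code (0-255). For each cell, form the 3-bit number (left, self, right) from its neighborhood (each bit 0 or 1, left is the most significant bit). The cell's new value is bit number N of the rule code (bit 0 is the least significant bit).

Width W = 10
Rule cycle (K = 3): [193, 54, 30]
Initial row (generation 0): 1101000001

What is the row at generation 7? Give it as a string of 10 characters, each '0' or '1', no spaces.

Gen 0: 1101000001
Gen 1 (rule 193): 0100011100
Gen 2 (rule 54): 1110100010
Gen 3 (rule 30): 1000110111
Gen 4 (rule 193): 0010010011
Gen 5 (rule 54): 0111111100
Gen 6 (rule 30): 1100000010
Gen 7 (rule 193): 0101111000

Answer: 0101111000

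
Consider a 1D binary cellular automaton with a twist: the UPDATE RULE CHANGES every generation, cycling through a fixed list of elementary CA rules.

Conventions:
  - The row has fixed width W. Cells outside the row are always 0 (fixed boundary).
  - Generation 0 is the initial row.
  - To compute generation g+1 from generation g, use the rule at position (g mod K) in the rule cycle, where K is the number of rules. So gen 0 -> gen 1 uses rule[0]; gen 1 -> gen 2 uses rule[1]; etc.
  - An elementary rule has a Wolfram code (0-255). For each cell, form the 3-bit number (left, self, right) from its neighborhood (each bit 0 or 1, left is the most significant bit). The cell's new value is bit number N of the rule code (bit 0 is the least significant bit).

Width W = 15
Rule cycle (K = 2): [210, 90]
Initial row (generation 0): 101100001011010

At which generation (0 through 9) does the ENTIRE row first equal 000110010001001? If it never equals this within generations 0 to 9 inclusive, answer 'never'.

Gen 0: 101100001011010
Gen 1 (rule 210): 000110010001001
Gen 2 (rule 90): 001111101010110
Gen 3 (rule 210): 010111100000011
Gen 4 (rule 90): 100100110000111
Gen 5 (rule 210): 011011011001011
Gen 6 (rule 90): 111011011110011
Gen 7 (rule 210): 011001001111101
Gen 8 (rule 90): 111110111000100
Gen 9 (rule 210): 011110011101010

Answer: 1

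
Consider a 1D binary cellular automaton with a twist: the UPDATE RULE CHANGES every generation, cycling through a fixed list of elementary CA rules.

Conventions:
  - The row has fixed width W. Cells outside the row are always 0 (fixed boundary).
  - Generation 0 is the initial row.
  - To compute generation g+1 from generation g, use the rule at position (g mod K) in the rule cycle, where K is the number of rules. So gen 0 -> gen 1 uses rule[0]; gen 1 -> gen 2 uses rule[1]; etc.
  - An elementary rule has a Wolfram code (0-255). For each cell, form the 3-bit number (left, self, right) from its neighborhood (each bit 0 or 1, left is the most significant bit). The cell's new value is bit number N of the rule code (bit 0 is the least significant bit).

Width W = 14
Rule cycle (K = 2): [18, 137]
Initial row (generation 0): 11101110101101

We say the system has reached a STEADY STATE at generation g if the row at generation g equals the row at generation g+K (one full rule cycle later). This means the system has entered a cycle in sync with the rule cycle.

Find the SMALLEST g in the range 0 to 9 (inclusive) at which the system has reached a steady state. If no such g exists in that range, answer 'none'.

Answer: 1

Derivation:
Gen 0: 11101110101101
Gen 1 (rule 18): 00000000000000
Gen 2 (rule 137): 11111111111111
Gen 3 (rule 18): 00000000000000
Gen 4 (rule 137): 11111111111111
Gen 5 (rule 18): 00000000000000
Gen 6 (rule 137): 11111111111111
Gen 7 (rule 18): 00000000000000
Gen 8 (rule 137): 11111111111111
Gen 9 (rule 18): 00000000000000
Gen 10 (rule 137): 11111111111111
Gen 11 (rule 18): 00000000000000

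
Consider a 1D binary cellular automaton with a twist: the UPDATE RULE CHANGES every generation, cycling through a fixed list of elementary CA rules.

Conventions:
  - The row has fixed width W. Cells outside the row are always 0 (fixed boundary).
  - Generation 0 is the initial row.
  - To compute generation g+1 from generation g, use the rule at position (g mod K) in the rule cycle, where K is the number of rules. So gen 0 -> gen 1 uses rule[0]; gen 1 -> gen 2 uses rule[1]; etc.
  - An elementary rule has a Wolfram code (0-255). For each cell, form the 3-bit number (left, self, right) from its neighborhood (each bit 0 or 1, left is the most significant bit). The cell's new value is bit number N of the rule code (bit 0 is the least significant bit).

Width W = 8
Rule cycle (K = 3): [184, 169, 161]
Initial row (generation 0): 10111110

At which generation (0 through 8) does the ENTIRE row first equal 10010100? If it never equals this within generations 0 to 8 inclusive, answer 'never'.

Answer: 5

Derivation:
Gen 0: 10111110
Gen 1 (rule 184): 01111101
Gen 2 (rule 169): 01111010
Gen 3 (rule 161): 00110100
Gen 4 (rule 184): 00101010
Gen 5 (rule 169): 10010100
Gen 6 (rule 161): 00001001
Gen 7 (rule 184): 00000100
Gen 8 (rule 169): 11110001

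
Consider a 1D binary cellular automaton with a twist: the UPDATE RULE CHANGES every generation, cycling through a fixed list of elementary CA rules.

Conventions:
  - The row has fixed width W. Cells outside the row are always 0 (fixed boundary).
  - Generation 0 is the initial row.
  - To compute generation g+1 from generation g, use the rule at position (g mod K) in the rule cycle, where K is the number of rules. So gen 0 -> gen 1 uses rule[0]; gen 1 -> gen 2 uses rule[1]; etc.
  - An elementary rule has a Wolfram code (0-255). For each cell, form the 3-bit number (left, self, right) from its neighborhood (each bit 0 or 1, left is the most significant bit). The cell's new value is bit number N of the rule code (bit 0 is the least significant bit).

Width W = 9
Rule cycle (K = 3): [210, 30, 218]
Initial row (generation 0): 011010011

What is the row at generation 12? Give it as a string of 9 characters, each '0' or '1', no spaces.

Gen 0: 011010011
Gen 1 (rule 210): 101001101
Gen 2 (rule 30): 101111001
Gen 3 (rule 218): 001111110
Gen 4 (rule 210): 010111111
Gen 5 (rule 30): 110100000
Gen 6 (rule 218): 110010000
Gen 7 (rule 210): 011101000
Gen 8 (rule 30): 110001100
Gen 9 (rule 218): 111011110
Gen 10 (rule 210): 011001111
Gen 11 (rule 30): 110111000
Gen 12 (rule 218): 110111100

Answer: 110111100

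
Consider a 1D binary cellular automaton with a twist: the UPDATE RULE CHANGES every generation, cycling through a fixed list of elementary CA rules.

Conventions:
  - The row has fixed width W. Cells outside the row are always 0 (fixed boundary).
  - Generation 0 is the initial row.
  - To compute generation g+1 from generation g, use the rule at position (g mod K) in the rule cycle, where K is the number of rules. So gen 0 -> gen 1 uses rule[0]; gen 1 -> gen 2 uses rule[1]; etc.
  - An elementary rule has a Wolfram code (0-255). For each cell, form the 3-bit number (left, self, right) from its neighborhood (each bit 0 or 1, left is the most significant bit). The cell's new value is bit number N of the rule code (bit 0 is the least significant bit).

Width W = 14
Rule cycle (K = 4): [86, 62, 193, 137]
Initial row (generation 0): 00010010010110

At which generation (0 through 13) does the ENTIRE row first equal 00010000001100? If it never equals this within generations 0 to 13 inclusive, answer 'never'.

Gen 0: 00010010010110
Gen 1 (rule 86): 00111111110011
Gen 2 (rule 62): 01100000001110
Gen 3 (rule 193): 00101111100110
Gen 4 (rule 137): 10001111000100
Gen 5 (rule 86): 11010001101110
Gen 6 (rule 62): 10111011011001
Gen 7 (rule 193): 00011001001000
Gen 8 (rule 137): 11010000000011
Gen 9 (rule 86): 01011000000101
Gen 10 (rule 62): 11110100001111
Gen 11 (rule 193): 01110001100111
Gen 12 (rule 137): 01100101000110
Gen 13 (rule 86): 10111101101011

Answer: never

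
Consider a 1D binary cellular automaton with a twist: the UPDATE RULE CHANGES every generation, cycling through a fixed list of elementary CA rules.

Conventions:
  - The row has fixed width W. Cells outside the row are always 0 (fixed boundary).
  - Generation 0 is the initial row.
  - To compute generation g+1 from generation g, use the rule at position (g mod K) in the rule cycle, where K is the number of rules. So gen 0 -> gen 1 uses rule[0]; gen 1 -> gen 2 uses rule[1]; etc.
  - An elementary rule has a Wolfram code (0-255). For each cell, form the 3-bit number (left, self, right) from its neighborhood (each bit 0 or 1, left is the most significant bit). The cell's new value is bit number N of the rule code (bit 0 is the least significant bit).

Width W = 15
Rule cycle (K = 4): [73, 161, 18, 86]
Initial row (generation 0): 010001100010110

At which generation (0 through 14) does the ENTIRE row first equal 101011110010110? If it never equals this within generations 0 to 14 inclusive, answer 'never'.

Answer: never

Derivation:
Gen 0: 010001100010110
Gen 1 (rule 73): 000101101000110
Gen 2 (rule 161): 110010010010000
Gen 3 (rule 18): 001101101101000
Gen 4 (rule 86): 010100100101100
Gen 5 (rule 73): 000000000001101
Gen 6 (rule 161): 111111111100010
Gen 7 (rule 18): 000000000010101
Gen 8 (rule 86): 000000000110101
Gen 9 (rule 73): 111111110110000
Gen 10 (rule 161): 011111101000111
Gen 11 (rule 18): 100000000101000
Gen 12 (rule 86): 110000001101100
Gen 13 (rule 73): 110111101101101
Gen 14 (rule 161): 001011010010010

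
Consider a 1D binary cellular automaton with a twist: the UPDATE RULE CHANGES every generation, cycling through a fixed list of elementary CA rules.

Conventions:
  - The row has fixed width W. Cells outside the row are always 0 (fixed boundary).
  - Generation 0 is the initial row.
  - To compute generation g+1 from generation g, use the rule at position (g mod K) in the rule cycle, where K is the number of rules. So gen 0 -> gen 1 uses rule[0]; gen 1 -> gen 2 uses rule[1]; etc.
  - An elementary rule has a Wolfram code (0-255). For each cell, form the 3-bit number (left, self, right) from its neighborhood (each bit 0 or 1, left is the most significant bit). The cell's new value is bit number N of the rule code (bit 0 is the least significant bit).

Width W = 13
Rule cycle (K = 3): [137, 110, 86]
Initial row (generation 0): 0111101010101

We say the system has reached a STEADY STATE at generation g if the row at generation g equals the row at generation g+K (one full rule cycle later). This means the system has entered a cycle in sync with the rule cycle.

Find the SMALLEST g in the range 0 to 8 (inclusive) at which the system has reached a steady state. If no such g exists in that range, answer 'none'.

Gen 0: 0111101010101
Gen 1 (rule 137): 0111000000000
Gen 2 (rule 110): 1101000000000
Gen 3 (rule 86): 0101100000000
Gen 4 (rule 137): 0001001111111
Gen 5 (rule 110): 0011011000001
Gen 6 (rule 86): 0101001100011
Gen 7 (rule 137): 0000001001010
Gen 8 (rule 110): 0000011011110
Gen 9 (rule 86): 0000101000011
Gen 10 (rule 137): 1110000011010
Gen 11 (rule 110): 1010000111110

Answer: none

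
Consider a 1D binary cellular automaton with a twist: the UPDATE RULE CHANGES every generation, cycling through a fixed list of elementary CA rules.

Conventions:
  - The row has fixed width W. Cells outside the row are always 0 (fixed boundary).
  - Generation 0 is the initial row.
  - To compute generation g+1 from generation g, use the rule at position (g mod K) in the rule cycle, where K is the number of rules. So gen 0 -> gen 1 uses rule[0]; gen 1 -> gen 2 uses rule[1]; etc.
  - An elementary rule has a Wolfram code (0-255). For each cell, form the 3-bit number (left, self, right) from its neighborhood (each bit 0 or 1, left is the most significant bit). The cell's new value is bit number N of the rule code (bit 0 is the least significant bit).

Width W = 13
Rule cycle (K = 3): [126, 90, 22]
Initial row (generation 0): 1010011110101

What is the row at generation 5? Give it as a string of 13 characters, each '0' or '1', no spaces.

Answer: 1000011110001

Derivation:
Gen 0: 1010011110101
Gen 1 (rule 126): 1111110011111
Gen 2 (rule 90): 1000011110001
Gen 3 (rule 22): 1100100001011
Gen 4 (rule 126): 1111110011111
Gen 5 (rule 90): 1000011110001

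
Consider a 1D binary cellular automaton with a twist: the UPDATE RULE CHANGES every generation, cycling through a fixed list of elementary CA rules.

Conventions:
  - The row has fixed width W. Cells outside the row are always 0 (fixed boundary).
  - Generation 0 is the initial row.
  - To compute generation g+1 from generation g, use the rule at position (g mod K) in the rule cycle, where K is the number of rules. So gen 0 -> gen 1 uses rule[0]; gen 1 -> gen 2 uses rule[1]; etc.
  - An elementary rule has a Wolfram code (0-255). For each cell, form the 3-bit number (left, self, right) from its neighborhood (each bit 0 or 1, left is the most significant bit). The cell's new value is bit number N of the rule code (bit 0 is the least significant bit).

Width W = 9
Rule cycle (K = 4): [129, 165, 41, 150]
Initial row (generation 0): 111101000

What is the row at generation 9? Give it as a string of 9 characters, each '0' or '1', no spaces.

Gen 0: 111101000
Gen 1 (rule 129): 011000011
Gen 2 (rule 165): 000011000
Gen 3 (rule 41): 111010011
Gen 4 (rule 150): 010011100
Gen 5 (rule 129): 000001001
Gen 6 (rule 165): 111101001
Gen 7 (rule 41): 100010000
Gen 8 (rule 150): 110111000
Gen 9 (rule 129): 000010011

Answer: 000010011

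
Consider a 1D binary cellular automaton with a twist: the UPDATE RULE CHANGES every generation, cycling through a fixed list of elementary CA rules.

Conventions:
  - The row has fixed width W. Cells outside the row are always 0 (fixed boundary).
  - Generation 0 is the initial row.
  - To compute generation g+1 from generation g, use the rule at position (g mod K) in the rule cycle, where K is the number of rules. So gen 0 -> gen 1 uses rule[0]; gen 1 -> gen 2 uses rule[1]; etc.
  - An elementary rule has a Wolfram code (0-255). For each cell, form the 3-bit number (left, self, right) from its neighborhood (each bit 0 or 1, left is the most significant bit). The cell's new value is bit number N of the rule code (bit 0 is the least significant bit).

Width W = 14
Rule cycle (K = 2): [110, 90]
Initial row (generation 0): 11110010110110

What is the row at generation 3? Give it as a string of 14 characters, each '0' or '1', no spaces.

Answer: 11101100000111

Derivation:
Gen 0: 11110010110110
Gen 1 (rule 110): 10010111111110
Gen 2 (rule 90): 01100100000011
Gen 3 (rule 110): 11101100000111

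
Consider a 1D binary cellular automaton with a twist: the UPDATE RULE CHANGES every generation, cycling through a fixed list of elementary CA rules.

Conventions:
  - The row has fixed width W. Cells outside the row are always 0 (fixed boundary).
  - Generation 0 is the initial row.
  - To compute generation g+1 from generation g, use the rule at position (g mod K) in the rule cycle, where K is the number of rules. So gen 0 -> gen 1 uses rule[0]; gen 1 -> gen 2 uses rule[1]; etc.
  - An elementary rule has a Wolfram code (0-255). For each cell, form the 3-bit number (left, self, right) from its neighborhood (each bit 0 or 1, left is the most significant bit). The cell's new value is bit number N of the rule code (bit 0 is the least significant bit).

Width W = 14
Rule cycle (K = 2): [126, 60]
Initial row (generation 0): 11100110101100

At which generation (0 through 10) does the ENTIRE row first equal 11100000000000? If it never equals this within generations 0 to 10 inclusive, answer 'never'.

Answer: 10

Derivation:
Gen 0: 11100110101100
Gen 1 (rule 126): 10111111111110
Gen 2 (rule 60): 11100000000001
Gen 3 (rule 126): 10110000000011
Gen 4 (rule 60): 11101000000010
Gen 5 (rule 126): 10111100000111
Gen 6 (rule 60): 11100010000100
Gen 7 (rule 126): 10110111001110
Gen 8 (rule 60): 11101100101001
Gen 9 (rule 126): 10111111111111
Gen 10 (rule 60): 11100000000000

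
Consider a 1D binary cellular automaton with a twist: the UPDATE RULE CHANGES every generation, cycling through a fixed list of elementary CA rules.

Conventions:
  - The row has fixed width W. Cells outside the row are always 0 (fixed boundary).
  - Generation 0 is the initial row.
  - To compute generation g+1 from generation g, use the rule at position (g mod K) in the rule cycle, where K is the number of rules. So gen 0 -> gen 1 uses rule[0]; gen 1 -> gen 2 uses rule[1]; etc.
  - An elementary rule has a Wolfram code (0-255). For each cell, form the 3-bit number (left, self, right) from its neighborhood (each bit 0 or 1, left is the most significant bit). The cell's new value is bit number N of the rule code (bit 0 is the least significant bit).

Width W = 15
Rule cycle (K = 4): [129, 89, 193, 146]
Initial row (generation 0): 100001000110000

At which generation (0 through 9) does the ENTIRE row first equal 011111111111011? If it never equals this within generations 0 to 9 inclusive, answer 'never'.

Gen 0: 100001000110000
Gen 1 (rule 129): 001100010000111
Gen 2 (rule 89): 101111001110101
Gen 3 (rule 193): 000111000110000
Gen 4 (rule 146): 001010101001000
Gen 5 (rule 129): 100000000000011
Gen 6 (rule 89): 011111111111011
Gen 7 (rule 193): 001111111111001
Gen 8 (rule 146): 010111111110110
Gen 9 (rule 129): 000011111100000

Answer: 6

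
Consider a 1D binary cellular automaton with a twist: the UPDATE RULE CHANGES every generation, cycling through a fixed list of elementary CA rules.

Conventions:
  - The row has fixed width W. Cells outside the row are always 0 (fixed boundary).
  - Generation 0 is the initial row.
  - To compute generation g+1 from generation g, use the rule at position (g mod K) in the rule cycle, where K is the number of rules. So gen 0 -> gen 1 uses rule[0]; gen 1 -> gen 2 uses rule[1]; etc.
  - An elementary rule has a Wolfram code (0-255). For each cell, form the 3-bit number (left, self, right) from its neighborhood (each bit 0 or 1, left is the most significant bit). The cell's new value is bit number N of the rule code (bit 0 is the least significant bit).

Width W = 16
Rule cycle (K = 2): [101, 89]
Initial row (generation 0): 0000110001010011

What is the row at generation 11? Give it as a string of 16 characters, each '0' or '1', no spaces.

Answer: 0100010101111111

Derivation:
Gen 0: 0000110001010011
Gen 1 (rule 101): 1110010101110001
Gen 2 (rule 89): 1011000001011100
Gen 3 (rule 101): 1101011101100101
Gen 4 (rule 89): 1100010101110000
Gen 5 (rule 101): 0101011110010111
Gen 6 (rule 89): 0000010011000101
Gen 7 (rule 101): 1111010001010111
Gen 8 (rule 89): 1001001100000101
Gen 9 (rule 101): 1001000101110111
Gen 10 (rule 89): 0100110001010101
Gen 11 (rule 101): 0100010101111111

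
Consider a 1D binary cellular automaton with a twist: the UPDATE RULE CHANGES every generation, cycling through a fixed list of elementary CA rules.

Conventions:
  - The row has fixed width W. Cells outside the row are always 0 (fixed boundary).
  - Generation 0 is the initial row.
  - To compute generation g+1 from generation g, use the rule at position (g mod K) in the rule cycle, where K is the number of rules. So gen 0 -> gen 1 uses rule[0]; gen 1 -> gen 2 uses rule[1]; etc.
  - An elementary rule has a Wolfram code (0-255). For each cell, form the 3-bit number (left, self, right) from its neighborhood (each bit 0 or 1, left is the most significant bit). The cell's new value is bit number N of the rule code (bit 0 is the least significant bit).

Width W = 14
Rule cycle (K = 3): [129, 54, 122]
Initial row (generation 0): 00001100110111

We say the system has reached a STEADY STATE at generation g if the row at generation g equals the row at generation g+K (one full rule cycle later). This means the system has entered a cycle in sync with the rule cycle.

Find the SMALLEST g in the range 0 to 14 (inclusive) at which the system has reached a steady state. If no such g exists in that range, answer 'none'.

Gen 0: 00001100110111
Gen 1 (rule 129): 11100000000010
Gen 2 (rule 54): 00010000000111
Gen 3 (rule 122): 00101000001101
Gen 4 (rule 129): 10000011100000
Gen 5 (rule 54): 11000100010000
Gen 6 (rule 122): 11101010101000
Gen 7 (rule 129): 01000000000011
Gen 8 (rule 54): 11100000000100
Gen 9 (rule 122): 10110000001010
Gen 10 (rule 129): 00000111100000
Gen 11 (rule 54): 00001000010000
Gen 12 (rule 122): 00010100101000
Gen 13 (rule 129): 11000000000011
Gen 14 (rule 54): 00100000000100
Gen 15 (rule 122): 01010000001010
Gen 16 (rule 129): 00000111100000
Gen 17 (rule 54): 00001000010000

Answer: none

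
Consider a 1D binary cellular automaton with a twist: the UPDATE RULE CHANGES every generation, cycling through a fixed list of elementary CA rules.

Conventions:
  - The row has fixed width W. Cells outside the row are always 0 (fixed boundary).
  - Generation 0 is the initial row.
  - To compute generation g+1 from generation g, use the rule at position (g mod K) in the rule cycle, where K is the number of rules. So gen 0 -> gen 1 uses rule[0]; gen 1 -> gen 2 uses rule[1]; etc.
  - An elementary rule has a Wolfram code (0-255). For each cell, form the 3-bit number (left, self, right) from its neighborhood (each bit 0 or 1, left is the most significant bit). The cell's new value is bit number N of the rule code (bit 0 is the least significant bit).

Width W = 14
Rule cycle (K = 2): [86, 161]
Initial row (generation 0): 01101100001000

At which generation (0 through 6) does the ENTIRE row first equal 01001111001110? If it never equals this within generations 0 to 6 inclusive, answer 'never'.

Gen 0: 01101100001000
Gen 1 (rule 86): 10100110011100
Gen 2 (rule 161): 01000000001001
Gen 3 (rule 86): 11100000011111
Gen 4 (rule 161): 01001111001110
Gen 5 (rule 86): 11110001110011
Gen 6 (rule 161): 01100100100000

Answer: 4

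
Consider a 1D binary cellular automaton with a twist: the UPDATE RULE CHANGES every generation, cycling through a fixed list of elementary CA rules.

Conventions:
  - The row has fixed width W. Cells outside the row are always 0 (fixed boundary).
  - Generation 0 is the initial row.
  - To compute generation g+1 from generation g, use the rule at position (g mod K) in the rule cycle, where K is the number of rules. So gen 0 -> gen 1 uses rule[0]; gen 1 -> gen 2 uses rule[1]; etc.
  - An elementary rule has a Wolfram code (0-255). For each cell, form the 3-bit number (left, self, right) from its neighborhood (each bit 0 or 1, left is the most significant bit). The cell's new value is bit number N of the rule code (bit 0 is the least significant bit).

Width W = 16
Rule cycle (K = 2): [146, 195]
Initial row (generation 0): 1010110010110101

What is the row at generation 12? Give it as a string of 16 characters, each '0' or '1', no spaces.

Gen 0: 1010110010110101
Gen 1 (rule 146): 0000001100000000
Gen 2 (rule 195): 1111110101111111
Gen 3 (rule 146): 0111100000111110
Gen 4 (rule 195): 1011101111011110
Gen 5 (rule 146): 0001000110001101
Gen 6 (rule 195): 1110011010110100
Gen 7 (rule 146): 0101100000000010
Gen 8 (rule 195): 1000101111111100
Gen 9 (rule 146): 0101000111111010
Gen 10 (rule 195): 1000011011111000
Gen 11 (rule 146): 0100100001110100
Gen 12 (rule 195): 1001001110110001

Answer: 1001001110110001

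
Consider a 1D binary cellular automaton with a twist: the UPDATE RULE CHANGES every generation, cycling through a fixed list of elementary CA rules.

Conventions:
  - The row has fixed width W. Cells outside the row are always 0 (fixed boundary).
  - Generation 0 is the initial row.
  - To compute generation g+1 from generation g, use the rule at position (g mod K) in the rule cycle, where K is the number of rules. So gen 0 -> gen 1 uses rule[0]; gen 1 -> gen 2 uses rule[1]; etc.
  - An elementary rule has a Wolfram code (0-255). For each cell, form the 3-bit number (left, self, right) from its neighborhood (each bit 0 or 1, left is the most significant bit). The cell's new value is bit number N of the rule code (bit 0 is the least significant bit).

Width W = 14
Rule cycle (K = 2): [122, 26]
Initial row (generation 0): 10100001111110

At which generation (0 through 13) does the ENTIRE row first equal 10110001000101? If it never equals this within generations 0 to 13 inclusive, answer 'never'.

Answer: 10

Derivation:
Gen 0: 10100001111110
Gen 1 (rule 122): 01010011000011
Gen 2 (rule 26): 10001110100110
Gen 3 (rule 122): 01011011011111
Gen 4 (rule 26): 10010010010000
Gen 5 (rule 122): 01101101101000
Gen 6 (rule 26): 11001001000100
Gen 7 (rule 122): 11110110101010
Gen 8 (rule 26): 10000100000001
Gen 9 (rule 122): 01001010000010
Gen 10 (rule 26): 10110001000101
Gen 11 (rule 122): 01111010101010
Gen 12 (rule 26): 11000000000001
Gen 13 (rule 122): 11100000000010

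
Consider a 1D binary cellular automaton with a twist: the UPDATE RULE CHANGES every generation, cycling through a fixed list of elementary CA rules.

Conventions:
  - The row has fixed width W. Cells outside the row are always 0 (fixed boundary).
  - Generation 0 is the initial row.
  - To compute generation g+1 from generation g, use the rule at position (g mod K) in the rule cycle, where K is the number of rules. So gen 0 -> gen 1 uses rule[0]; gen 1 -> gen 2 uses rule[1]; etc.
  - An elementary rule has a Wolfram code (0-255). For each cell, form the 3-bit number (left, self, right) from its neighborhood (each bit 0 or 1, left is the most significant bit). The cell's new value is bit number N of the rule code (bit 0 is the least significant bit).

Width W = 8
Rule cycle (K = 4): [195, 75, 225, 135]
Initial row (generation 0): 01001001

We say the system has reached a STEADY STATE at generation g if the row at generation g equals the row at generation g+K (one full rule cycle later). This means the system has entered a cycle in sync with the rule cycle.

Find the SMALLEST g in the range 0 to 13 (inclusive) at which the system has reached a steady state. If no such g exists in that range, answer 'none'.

Gen 0: 01001001
Gen 1 (rule 195): 10010010
Gen 2 (rule 75): 00100100
Gen 3 (rule 225): 10000001
Gen 4 (rule 135): 10111111
Gen 5 (rule 195): 00011111
Gen 6 (rule 75): 11110001
Gen 7 (rule 225): 01110100
Gen 8 (rule 135): 10100101
Gen 9 (rule 195): 00001000
Gen 10 (rule 75): 11110011
Gen 11 (rule 225): 01110001
Gen 12 (rule 135): 10100111
Gen 13 (rule 195): 00001011
Gen 14 (rule 75): 11110011
Gen 15 (rule 225): 01110001
Gen 16 (rule 135): 10100111
Gen 17 (rule 195): 00001011

Answer: 10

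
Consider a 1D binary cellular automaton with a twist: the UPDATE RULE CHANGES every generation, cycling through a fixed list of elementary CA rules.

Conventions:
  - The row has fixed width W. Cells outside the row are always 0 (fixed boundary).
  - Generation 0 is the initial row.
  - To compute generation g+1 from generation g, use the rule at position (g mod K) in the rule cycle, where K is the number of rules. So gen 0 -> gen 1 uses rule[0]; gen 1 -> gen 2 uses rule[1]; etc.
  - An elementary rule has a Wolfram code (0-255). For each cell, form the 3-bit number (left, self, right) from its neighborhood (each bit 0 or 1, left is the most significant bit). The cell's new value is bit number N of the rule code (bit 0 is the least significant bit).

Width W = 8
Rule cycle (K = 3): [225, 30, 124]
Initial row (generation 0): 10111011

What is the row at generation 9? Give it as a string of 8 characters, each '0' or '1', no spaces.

Answer: 11111101

Derivation:
Gen 0: 10111011
Gen 1 (rule 225): 01011101
Gen 2 (rule 30): 11010001
Gen 3 (rule 124): 11111001
Gen 4 (rule 225): 01111000
Gen 5 (rule 30): 11000100
Gen 6 (rule 124): 11100110
Gen 7 (rule 225): 01100010
Gen 8 (rule 30): 11010111
Gen 9 (rule 124): 11111101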